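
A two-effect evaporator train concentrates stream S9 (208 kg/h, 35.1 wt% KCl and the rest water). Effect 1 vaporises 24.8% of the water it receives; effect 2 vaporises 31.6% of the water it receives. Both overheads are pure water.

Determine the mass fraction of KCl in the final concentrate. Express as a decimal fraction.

water in feed = 208×0.649 = 134.99 kg/h.
After stage 1: water left = (1−0.248)×134.99 = 101.51; stream total = 174.52 kg/h.
After stage 2: water left = (1−0.316)×101.51 = 69.436; final concentrate = 142.44 kg/h.
KCl fraction = 73.008/142.44 = 0.5125.

0.5125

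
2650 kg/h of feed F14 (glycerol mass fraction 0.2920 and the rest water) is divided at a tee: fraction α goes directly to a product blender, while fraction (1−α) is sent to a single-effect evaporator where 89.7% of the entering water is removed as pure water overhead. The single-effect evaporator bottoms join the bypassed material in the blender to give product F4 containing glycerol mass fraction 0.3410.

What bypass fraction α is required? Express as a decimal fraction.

All 2650×0.292 = 773.8 kg/h of glycerol reaches F4, so F4 = 773.8/0.341 = 2269.2 kg/h and vapour = 380.79 kg/h.
The evaporator receives (1−α)·2650 of feed at 0.708 water and removes 0.897 of that water:
0.897×0.708×(1−α)×2650 = 380.79
(1−α) = 380.79/1683 = 0.2263;  α = 0.7737.

0.774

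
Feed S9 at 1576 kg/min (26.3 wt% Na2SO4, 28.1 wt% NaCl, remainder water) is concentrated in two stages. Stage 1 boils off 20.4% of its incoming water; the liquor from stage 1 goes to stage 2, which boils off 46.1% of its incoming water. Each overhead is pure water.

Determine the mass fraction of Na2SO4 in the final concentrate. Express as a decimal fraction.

0.3556

water in feed = 1576×0.456 = 718.66 kg/min.
After stage 1: water left = (1−0.204)×718.66 = 572.05; stream total = 1429.4 kg/min.
After stage 2: water left = (1−0.461)×572.05 = 308.34; final concentrate = 1165.7 kg/min.
Na2SO4 fraction = 414.49/1165.7 = 0.3556.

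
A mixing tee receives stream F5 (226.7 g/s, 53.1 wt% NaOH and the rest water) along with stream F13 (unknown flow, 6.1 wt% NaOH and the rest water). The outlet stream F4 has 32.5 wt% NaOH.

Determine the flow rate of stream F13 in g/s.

Let F13 be the unknown flow. Total out = 226.7 + F13.
NaOH balance: 120.38 + 0.061·F13 = 0.325·(226.7 + F13)
(0.061 − 0.325)·F13 = 0.325×226.7 − 120.38 = -46.7
F13 = -46.7 / -0.264 = 176.89 g/s

176.9 g/s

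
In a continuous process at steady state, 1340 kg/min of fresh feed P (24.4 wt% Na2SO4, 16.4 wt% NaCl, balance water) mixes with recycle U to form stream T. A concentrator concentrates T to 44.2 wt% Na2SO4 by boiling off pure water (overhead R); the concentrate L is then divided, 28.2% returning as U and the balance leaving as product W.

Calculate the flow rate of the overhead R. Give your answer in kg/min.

Overall Na2SO4 balance (none leaves overhead): Na2SO4 in fresh feed = Na2SO4 in product, i.e. 1340×0.244 = (1−0.282)·L·0.442.
L = 326.96/(0.442×0.718) = 1030.3 kg/min.
Recycle U = 0.282×1030.3 = 290.53 kg/min.
Combined feed T = 1340 + 290.53 = 1630.5 kg/min.
Overhead R = T − L = 1630.5 − 1030.3 = 600.27 kg/min.

600.3 kg/min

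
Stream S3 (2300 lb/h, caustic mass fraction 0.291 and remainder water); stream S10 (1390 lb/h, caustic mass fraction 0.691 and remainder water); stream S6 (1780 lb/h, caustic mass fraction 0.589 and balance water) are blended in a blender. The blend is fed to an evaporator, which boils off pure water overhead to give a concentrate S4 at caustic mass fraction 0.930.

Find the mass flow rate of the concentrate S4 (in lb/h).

caustic entering = 2300×0.291 + 1390×0.691 + 1780×0.589 = 2678.2 lb/h.
All caustic reports to S4, so S4 = 2678.2/0.930 = 2879.8 lb/h.

2880 lb/h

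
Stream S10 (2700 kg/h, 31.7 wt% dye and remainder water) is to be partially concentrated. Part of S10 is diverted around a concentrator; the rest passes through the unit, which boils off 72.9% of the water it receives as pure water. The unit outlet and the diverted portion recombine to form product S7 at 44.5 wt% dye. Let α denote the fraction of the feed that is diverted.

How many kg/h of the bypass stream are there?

All 2700×0.317 = 855.9 kg/h of dye reaches S7, so S7 = 855.9/0.445 = 1923.4 kg/h and vapour = 776.63 kg/h.
The evaporator receives (1−α)·2700 of feed at 0.683 water and removes 0.729 of that water:
0.729×0.683×(1−α)×2700 = 776.63
(1−α) = 776.63/1344.3 = 0.5777;  α = 0.4223.
Bypass flow = 0.4223×2700 = 1140.2 kg/h.

1140 kg/h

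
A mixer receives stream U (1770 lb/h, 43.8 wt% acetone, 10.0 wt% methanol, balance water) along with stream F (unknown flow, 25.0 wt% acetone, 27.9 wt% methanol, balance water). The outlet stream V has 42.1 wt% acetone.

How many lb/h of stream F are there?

176 lb/h

Let F be the unknown flow. Total out = 1770 + F.
acetone balance: 775.26 + 0.250·F = 0.421·(1770 + F)
(0.250 − 0.421)·F = 0.421×1770 − 775.26 = -30.09
F = -30.09 / -0.171 = 175.96 lb/h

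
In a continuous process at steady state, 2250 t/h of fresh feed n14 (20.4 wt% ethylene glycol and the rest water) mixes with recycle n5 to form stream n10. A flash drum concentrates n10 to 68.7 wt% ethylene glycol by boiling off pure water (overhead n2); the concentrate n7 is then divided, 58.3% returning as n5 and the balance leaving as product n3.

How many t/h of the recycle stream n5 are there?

Overall ethylene glycol balance (none leaves overhead): ethylene glycol in fresh feed = ethylene glycol in product, i.e. 2250×0.204 = (1−0.583)·n7·0.687.
n7 = 459/(0.687×0.417) = 1602.2 t/h.
Recycle n5 = 0.583×1602.2 = 934.09 t/h.

934.1 t/h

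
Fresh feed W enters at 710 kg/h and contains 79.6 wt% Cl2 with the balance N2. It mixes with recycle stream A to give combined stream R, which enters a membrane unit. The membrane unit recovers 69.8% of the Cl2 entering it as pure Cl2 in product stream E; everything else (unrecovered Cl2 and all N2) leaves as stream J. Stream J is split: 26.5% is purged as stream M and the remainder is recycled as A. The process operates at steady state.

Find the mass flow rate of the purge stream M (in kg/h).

203 kg/h

N2 enters only via W and leaves only via the purge: 710×0.204 = 0.265×(N2 in J), and the membrane unit passes all N2, so N2 in R = N2 in J = 546.57 kg/h.
Cl2 in R: m_A = 710×0.796 + (1−0.265)·(1−0.698)·m_A, so m_A = 565.16/0.7780 = 726.4 kg/h.
J = (1−0.698)×726.4 + 546.57 = 765.94 kg/h.
Purge M = 0.265×765.94 = 202.97 kg/h.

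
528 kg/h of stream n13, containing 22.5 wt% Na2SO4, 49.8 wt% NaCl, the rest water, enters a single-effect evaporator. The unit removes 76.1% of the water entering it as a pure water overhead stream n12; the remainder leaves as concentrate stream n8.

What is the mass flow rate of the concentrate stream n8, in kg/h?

water entering = 528×0.277 = 146.26 kg/h; overhead removed = 0.761×146.26 = 111.3 kg/h.
Concentrate = 528 − 111.3 = 416.7 kg/h.

416.7 kg/h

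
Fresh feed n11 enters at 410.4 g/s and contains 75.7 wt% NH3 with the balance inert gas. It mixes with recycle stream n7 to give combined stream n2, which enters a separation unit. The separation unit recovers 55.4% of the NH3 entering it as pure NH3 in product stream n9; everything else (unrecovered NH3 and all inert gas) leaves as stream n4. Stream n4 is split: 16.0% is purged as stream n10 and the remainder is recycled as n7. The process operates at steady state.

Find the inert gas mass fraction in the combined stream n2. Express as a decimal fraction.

inert gas enters only via n11 and leaves only via the purge: 410.4×0.243 = 0.160×(inert gas in n4), and the separation unit passes all inert gas, so inert gas in n2 = inert gas in n4 = 623.29 g/s.
NH3 in n2: m_A = 410.4×0.757 + (1−0.160)·(1−0.554)·m_A, so m_A = 310.67/0.6254 = 496.79 g/s.
n2 = 496.79 + 623.29 = 1120.1 g/s.
inert gas fraction in n2 = 623.29/1120.1 = 0.556.

0.556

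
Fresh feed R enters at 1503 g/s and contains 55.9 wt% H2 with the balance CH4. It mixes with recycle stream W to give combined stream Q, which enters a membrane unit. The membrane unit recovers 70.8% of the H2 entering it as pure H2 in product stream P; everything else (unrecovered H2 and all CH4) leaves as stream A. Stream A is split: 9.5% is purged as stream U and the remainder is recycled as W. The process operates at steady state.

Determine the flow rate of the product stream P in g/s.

808.5 g/s

H2 in Q: m_A = 1503×0.559 + (1−0.095)·(1−0.708)·m_A, so m_A = 840.18/0.7357 = 1141.9 g/s.
Product P = 0.708×1141.9 = 808.5 g/s.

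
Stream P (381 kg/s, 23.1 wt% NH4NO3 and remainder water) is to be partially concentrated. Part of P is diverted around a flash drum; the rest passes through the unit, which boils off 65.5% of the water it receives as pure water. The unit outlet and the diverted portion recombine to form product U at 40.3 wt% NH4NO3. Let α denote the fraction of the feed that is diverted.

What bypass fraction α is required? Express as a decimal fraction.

0.153

All 381×0.231 = 88.011 kg/s of NH4NO3 reaches U, so U = 88.011/0.403 = 218.39 kg/s and vapour = 162.61 kg/s.
The evaporator receives (1−α)·381 of feed at 0.769 water and removes 0.655 of that water:
0.655×0.769×(1−α)×381 = 162.61
(1−α) = 162.61/191.91 = 0.8473;  α = 0.1527.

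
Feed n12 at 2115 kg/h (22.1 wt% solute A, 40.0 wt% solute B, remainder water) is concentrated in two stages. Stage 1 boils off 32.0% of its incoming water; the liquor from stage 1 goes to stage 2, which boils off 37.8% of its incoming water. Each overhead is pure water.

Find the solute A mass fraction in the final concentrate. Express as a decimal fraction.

0.283

water in feed = 2115×0.379 = 801.59 kg/h.
After stage 1: water left = (1−0.320)×801.59 = 545.08; stream total = 1858.5 kg/h.
After stage 2: water left = (1−0.378)×545.08 = 339.04; final concentrate = 1652.5 kg/h.
solute A fraction = 467.42/1652.5 = 0.283.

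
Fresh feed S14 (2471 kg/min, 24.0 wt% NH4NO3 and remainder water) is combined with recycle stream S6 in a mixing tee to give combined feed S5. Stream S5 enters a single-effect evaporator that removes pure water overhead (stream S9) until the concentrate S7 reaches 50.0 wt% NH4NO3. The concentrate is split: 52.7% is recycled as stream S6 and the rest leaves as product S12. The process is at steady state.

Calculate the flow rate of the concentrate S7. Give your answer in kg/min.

Overall NH4NO3 balance (none leaves overhead): NH4NO3 in fresh feed = NH4NO3 in product, i.e. 2471×0.240 = (1−0.527)·S7·0.500.
S7 = 593.04/(0.500×0.473) = 2507.6 kg/min.

2508 kg/min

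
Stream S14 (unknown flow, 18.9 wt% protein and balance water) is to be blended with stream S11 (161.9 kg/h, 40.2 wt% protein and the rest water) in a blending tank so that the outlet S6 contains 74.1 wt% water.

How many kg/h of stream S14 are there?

330.7 kg/h

Let S14 be the unknown flow. Total out = 161.9 + S14.
water balance: 96.816 + 0.811·S14 = 0.741·(161.9 + S14)
(0.811 − 0.741)·S14 = 0.741×161.9 − 96.816 = 23.152
S14 = 23.152 / 0.070 = 330.74 kg/h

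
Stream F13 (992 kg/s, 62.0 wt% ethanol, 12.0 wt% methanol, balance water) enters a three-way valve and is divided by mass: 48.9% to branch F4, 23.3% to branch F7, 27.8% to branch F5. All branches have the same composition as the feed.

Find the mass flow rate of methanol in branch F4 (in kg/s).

58.21 kg/s

Branch F4 total = 0.489×992 = 485.09 kg/s.
methanol in F4 = 0.120×485.09 = 58.211 kg/s.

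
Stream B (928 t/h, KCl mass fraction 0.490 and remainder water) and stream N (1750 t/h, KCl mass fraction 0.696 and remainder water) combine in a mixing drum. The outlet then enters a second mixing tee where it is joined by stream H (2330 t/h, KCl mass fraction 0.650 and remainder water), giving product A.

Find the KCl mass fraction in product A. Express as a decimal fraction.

0.636

Overall, product flow = 5008 t/h.
KCl in = 928×0.490 + 1750×0.696 + 2330×0.650 = 3187.2 t/h.
KCl fraction in A = 0.636.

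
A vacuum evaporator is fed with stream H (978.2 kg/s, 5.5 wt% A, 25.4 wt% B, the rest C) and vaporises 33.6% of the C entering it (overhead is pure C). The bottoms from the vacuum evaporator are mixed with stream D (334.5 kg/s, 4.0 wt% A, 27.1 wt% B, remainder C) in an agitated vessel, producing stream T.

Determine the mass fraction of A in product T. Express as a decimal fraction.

Vapour removed = 0.336×0.691×978.2 = 227.11 kg/s; concentrate = 751.09 kg/s.
A reaching the mixer = 53.801 (from concentrate) + 334.5×0.040 = 67.181 kg/s.
Product flow = 751.09 + 334.5 = 1085.6 kg/s; A fraction = 0.0619.

0.0619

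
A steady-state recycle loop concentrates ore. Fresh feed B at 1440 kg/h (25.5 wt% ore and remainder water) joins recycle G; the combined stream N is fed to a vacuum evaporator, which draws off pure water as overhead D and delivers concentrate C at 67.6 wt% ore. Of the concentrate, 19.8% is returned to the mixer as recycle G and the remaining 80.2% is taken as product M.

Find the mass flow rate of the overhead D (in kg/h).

896.8 kg/h

Overall ore balance (none leaves overhead): ore in fresh feed = ore in product, i.e. 1440×0.255 = (1−0.198)·C·0.676.
C = 367.2/(0.676×0.802) = 677.3 kg/h.
Recycle G = 0.198×677.3 = 134.11 kg/h.
Combined feed N = 1440 + 134.11 = 1574.1 kg/h.
Overhead D = N − C = 1574.1 − 677.3 = 896.8 kg/h.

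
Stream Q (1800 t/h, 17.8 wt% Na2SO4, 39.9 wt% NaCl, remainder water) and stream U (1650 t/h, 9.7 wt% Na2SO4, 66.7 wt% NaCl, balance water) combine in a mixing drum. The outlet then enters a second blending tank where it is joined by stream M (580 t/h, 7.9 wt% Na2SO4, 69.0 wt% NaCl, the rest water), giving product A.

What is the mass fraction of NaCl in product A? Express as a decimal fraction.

Overall, product flow = 4030 t/h.
NaCl in = 1800×0.399 + 1650×0.667 + 580×0.690 = 2218.9 t/h.
NaCl fraction in A = 0.5506.

0.5506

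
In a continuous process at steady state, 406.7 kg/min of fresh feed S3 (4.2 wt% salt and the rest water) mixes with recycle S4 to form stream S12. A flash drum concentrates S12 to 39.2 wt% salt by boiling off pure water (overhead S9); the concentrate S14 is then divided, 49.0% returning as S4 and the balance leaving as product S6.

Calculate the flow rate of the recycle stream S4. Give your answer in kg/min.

Overall salt balance (none leaves overhead): salt in fresh feed = salt in product, i.e. 406.7×0.042 = (1−0.490)·S14·0.392.
S14 = 17.081/(0.392×0.510) = 85.441 kg/min.
Recycle S4 = 0.490×85.441 = 41.866 kg/min.

41.87 kg/min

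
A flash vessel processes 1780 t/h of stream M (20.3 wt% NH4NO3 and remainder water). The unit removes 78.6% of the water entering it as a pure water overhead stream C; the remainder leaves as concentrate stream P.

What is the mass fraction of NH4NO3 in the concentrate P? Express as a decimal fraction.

0.5434

NH4NO3 is not removed: 1780×0.203 = 361.34 t/h of NH4NO3 enters P.
water entering = 1780×0.797 = 1418.7 t/h; overhead removed = 0.786×1418.7 = 1115.1 t/h.
Concentrate = 1780 − 1115.1 = 664.93 t/h.
Mass fraction = 361.34/664.93 = 0.5434.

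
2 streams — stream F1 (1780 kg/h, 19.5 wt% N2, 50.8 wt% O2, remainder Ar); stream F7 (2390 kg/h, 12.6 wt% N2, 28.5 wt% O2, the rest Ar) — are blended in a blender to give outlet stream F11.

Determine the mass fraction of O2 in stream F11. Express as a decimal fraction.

Total flow out = 1780 + 2390 = 4170 kg/h.
O2 in = 1780×0.508 + 2390×0.285 = 1585.4 kg/h.
O2 mass fraction in F11 = 1585.4/4170 = 0.380.

0.380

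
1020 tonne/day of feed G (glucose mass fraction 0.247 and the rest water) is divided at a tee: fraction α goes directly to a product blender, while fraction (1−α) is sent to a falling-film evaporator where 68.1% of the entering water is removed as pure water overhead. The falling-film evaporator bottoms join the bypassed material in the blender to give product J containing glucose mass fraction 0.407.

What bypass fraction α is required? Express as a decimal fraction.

0.233

All 1020×0.247 = 251.94 tonne/day of glucose reaches J, so J = 251.94/0.407 = 619.02 tonne/day and vapour = 400.98 tonne/day.
The evaporator receives (1−α)·1020 of feed at 0.753 water and removes 0.681 of that water:
0.681×0.753×(1−α)×1020 = 400.98
(1−α) = 400.98/523.05 = 0.7666;  α = 0.2334.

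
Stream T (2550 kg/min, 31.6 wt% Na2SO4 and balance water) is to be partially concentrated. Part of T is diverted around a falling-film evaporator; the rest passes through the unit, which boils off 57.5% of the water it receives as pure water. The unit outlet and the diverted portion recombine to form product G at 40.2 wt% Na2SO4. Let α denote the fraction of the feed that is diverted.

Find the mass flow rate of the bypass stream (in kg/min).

1163 kg/min

All 2550×0.316 = 805.8 kg/min of Na2SO4 reaches G, so G = 805.8/0.402 = 2004.5 kg/min and vapour = 545.52 kg/min.
The evaporator receives (1−α)·2550 of feed at 0.684 water and removes 0.575 of that water:
0.575×0.684×(1−α)×2550 = 545.52
(1−α) = 545.52/1002.9 = 0.5439;  α = 0.4561.
Bypass flow = 0.4561×2550 = 1163 kg/min.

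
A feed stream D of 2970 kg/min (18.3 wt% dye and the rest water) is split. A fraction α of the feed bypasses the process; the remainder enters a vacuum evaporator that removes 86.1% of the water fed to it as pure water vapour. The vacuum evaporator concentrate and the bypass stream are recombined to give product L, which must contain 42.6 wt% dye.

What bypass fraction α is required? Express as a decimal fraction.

All 2970×0.183 = 543.51 kg/min of dye reaches L, so L = 543.51/0.426 = 1275.8 kg/min and vapour = 1694.2 kg/min.
The evaporator receives (1−α)·2970 of feed at 0.817 water and removes 0.861 of that water:
0.861×0.817×(1−α)×2970 = 1694.2
(1−α) = 1694.2/2089.2 = 0.8109;  α = 0.1891.

0.189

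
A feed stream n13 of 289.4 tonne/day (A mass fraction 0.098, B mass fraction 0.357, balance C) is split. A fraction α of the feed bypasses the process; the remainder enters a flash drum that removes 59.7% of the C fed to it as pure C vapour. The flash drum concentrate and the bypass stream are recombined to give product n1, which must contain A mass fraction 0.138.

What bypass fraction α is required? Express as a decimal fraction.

0.109

All 289.4×0.098 = 28.361 tonne/day of A reaches n1, so n1 = 28.361/0.138 = 205.52 tonne/day and vapour = 83.884 tonne/day.
The evaporator receives (1−α)·289.4 of feed at 0.545 C and removes 0.597 of that C:
0.597×0.545×(1−α)×289.4 = 83.884
(1−α) = 83.884/94.161 = 0.8909;  α = 0.1091.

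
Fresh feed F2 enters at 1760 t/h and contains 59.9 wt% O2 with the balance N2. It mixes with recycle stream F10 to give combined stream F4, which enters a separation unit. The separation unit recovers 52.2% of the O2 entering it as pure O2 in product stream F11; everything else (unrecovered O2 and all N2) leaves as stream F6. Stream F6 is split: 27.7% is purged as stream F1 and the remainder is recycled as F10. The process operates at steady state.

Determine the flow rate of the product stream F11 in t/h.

O2 in F4: m_A = 1760×0.599 + (1−0.277)·(1−0.522)·m_A, so m_A = 1054.2/0.6544 = 1611 t/h.
Product F11 = 0.522×1611 = 840.94 t/h.

840.9 t/h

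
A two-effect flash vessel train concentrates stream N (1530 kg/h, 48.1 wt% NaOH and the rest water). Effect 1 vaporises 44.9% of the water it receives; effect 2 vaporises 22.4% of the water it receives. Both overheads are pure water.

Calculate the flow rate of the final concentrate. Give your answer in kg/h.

1075 kg/h

water in feed = 1530×0.519 = 794.07 kg/h.
After stage 1: water left = (1−0.449)×794.07 = 437.53; stream total = 1173.5 kg/h.
After stage 2: water left = (1−0.224)×437.53 = 339.53; final concentrate = 1075.5 kg/h.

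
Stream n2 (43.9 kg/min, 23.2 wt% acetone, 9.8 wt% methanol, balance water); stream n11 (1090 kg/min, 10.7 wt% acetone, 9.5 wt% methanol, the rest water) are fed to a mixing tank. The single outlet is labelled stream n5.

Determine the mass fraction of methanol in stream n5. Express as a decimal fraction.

Total flow out = 43.9 + 1090 = 1133.9 kg/min.
methanol in = 43.9×0.098 + 1090×0.095 = 107.85 kg/min.
methanol mass fraction in n5 = 107.85/1133.9 = 0.095.

0.095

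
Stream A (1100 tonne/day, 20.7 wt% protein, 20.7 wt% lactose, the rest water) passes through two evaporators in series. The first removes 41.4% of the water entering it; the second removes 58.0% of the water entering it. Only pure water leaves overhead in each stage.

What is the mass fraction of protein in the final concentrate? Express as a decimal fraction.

0.3708

water in feed = 1100×0.586 = 644.6 tonne/day.
After stage 1: water left = (1−0.414)×644.6 = 377.74; stream total = 833.14 tonne/day.
After stage 2: water left = (1−0.580)×377.74 = 158.65; final concentrate = 614.05 tonne/day.
protein fraction = 227.7/614.05 = 0.3708.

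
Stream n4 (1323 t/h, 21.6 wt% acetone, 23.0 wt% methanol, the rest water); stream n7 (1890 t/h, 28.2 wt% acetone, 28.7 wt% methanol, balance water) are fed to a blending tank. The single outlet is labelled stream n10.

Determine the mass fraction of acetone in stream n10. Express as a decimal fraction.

Total flow out = 1323 + 1890 = 3213 t/h.
acetone in = 1323×0.216 + 1890×0.282 = 818.75 t/h.
acetone mass fraction in n10 = 818.75/3213 = 0.255.

0.255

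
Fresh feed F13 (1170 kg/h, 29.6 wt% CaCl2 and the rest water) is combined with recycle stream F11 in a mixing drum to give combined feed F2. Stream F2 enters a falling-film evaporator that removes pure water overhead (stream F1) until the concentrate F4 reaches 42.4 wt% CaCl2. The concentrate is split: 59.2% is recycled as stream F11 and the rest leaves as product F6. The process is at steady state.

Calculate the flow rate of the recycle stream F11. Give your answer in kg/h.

Overall CaCl2 balance (none leaves overhead): CaCl2 in fresh feed = CaCl2 in product, i.e. 1170×0.296 = (1−0.592)·F4·0.424.
F4 = 346.32/(0.424×0.408) = 2001.9 kg/h.
Recycle F11 = 0.592×2001.9 = 1185.1 kg/h.

1185 kg/h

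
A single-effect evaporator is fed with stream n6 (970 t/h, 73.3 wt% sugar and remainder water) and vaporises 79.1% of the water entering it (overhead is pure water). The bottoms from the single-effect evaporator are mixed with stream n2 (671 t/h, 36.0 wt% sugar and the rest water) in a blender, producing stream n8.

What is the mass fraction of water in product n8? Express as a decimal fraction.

0.3367

Vapour removed = 0.791×0.267×970 = 204.86 t/h; concentrate = 765.14 t/h.
water reaching the mixer = 54.129 (from concentrate) + 671×0.640 = 483.57 t/h.
Product flow = 765.14 + 671 = 1436.1 t/h; water fraction = 0.3367.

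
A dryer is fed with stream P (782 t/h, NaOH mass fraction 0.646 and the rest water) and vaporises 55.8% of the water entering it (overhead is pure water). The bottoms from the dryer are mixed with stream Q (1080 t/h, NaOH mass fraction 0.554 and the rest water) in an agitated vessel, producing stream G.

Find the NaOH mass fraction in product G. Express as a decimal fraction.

Vapour removed = 0.558×0.354×782 = 154.47 t/h; concentrate = 627.53 t/h.
NaOH reaching the mixer = 505.17 (from concentrate) + 1080×0.554 = 1103.5 t/h.
Product flow = 627.53 + 1080 = 1707.5 t/h; NaOH fraction = 0.646.

0.646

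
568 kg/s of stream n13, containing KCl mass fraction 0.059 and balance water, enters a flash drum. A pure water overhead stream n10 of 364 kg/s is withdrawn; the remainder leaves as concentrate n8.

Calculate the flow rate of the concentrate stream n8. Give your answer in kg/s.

Concentrate = 568 − 364 = 204 kg/s.

204 kg/s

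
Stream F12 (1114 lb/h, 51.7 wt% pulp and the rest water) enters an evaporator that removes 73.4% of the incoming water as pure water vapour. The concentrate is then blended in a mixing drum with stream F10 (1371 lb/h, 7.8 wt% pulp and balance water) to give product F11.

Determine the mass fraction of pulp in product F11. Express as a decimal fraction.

0.3267

Vapour removed = 0.734×0.483×1114 = 394.94 lb/h; concentrate = 719.06 lb/h.
pulp reaching the mixer = 575.94 (from concentrate) + 1371×0.078 = 682.88 lb/h.
Product flow = 719.06 + 1371 = 2090.1 lb/h; pulp fraction = 0.3267.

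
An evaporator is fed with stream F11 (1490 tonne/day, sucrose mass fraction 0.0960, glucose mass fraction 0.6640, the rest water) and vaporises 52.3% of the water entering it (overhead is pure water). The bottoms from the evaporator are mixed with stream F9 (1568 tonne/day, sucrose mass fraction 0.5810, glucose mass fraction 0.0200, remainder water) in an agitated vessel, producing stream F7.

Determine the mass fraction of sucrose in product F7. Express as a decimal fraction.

Vapour removed = 0.523×0.240×1490 = 187.02 tonne/day; concentrate = 1303 tonne/day.
sucrose reaching the mixer = 143.04 (from concentrate) + 1568×0.581 = 1054 tonne/day.
Product flow = 1303 + 1568 = 2871 tonne/day; sucrose fraction = 0.3671.

0.3671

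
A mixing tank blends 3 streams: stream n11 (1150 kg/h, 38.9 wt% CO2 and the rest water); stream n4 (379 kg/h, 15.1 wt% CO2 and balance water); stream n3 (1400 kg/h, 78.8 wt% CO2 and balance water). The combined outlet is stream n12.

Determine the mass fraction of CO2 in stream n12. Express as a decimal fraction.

0.549

Total flow out = 1150 + 379 + 1400 = 2929 kg/h.
CO2 in = 1150×0.389 + 379×0.151 + 1400×0.788 = 1607.8 kg/h.
CO2 mass fraction in n12 = 1607.8/2929 = 0.549.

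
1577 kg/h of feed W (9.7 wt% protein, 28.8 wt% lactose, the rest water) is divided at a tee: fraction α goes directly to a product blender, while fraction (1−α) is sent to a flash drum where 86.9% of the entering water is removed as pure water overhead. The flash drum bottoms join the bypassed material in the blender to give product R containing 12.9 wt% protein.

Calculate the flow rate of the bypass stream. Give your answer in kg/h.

All 1577×0.097 = 152.97 kg/h of protein reaches R, so R = 152.97/0.129 = 1185.8 kg/h and vapour = 391.19 kg/h.
The evaporator receives (1−α)·1577 of feed at 0.615 water and removes 0.869 of that water:
0.869×0.615×(1−α)×1577 = 391.19
(1−α) = 391.19/842.8 = 0.4642;  α = 0.5358.
Bypass flow = 0.5358×1577 = 845.02 kg/h.

845 kg/h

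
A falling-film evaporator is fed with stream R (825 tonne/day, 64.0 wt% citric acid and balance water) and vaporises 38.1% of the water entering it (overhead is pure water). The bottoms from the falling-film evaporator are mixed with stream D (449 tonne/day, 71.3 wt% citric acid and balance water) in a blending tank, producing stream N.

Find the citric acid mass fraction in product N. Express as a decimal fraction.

0.731

Vapour removed = 0.381×0.360×825 = 113.16 tonne/day; concentrate = 711.84 tonne/day.
citric acid reaching the mixer = 528 (from concentrate) + 449×0.713 = 848.14 tonne/day.
Product flow = 711.84 + 449 = 1160.8 tonne/day; citric acid fraction = 0.731.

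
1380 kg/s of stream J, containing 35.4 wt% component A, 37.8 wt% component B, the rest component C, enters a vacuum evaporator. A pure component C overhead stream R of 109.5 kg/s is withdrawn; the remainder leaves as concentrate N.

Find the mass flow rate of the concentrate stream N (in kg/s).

1270 kg/s

Concentrate = 1380 − 109.5 = 1270.5 kg/s.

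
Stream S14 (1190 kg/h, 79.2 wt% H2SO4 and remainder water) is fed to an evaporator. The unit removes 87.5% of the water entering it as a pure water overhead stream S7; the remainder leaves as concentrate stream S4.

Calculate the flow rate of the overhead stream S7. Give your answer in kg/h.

216.6 kg/h

water entering = 1190×0.208 = 247.52 kg/h; overhead removed = 0.875×247.52 = 216.58 kg/h.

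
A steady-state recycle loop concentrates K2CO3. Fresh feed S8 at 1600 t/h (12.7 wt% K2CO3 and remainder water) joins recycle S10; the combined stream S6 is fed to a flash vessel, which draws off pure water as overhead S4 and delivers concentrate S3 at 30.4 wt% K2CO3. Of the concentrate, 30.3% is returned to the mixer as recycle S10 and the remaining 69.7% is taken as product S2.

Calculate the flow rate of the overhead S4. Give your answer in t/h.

Overall K2CO3 balance (none leaves overhead): K2CO3 in fresh feed = K2CO3 in product, i.e. 1600×0.127 = (1−0.303)·S3·0.304.
S3 = 203.2/(0.304×0.697) = 959 t/h.
Recycle S10 = 0.303×959 = 290.58 t/h.
Combined feed S6 = 1600 + 290.58 = 1890.6 t/h.
Overhead S4 = S6 − S3 = 1890.6 − 959 = 931.58 t/h.

931.6 t/h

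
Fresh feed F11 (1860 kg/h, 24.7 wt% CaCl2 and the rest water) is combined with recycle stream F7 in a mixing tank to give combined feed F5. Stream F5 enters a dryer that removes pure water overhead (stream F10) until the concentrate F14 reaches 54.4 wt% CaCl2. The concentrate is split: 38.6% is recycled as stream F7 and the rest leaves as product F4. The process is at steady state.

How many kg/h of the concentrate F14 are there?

1375 kg/h

Overall CaCl2 balance (none leaves overhead): CaCl2 in fresh feed = CaCl2 in product, i.e. 1860×0.247 = (1−0.386)·F14·0.544.
F14 = 459.42/(0.544×0.614) = 1375.4 kg/h.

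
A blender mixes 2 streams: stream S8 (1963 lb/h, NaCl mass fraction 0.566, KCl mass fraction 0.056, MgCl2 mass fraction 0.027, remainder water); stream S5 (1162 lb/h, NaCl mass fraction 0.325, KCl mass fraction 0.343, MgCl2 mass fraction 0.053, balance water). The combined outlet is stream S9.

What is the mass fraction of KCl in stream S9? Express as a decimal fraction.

Total flow out = 1963 + 1162 = 3125 lb/h.
KCl in = 1963×0.056 + 1162×0.343 = 508.49 lb/h.
KCl mass fraction in S9 = 508.49/3125 = 0.163.

0.163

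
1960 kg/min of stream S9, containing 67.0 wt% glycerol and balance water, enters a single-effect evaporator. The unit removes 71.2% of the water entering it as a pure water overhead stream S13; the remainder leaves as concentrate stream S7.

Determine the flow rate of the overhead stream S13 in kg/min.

water entering = 1960×0.330 = 646.8 kg/min; overhead removed = 0.712×646.8 = 460.52 kg/min.

460.5 kg/min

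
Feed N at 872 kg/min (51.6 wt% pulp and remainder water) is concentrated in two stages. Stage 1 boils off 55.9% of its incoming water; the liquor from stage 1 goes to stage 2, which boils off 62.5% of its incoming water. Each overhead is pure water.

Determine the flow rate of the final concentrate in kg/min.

519.7 kg/min

water in feed = 872×0.484 = 422.05 kg/min.
After stage 1: water left = (1−0.559)×422.05 = 186.12; stream total = 636.08 kg/min.
After stage 2: water left = (1−0.625)×186.12 = 69.796; final concentrate = 519.75 kg/min.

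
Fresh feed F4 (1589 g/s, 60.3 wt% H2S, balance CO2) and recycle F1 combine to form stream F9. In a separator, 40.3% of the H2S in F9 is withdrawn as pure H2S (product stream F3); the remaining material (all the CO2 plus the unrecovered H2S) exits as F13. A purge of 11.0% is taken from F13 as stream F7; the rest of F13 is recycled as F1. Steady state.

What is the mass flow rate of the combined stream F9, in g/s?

7779 g/s

CO2 enters only via F4 and leaves only via the purge: 1589×0.397 = 0.110×(CO2 in F13), and the separator passes all CO2, so CO2 in F9 = CO2 in F13 = 5734.8 g/s.
H2S in F9: m_A = 1589×0.603 + (1−0.110)·(1−0.403)·m_A, so m_A = 958.17/0.4687 = 2044.4 g/s.
F9 = 2044.4 + 5734.8 = 7779.3 g/s.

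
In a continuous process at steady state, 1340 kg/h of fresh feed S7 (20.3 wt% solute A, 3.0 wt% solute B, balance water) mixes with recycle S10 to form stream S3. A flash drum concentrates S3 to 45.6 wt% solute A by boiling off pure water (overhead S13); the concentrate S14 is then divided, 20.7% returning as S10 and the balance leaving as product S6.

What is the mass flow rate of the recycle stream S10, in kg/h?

155.7 kg/h

Overall solute A balance (none leaves overhead): solute A in fresh feed = solute A in product, i.e. 1340×0.203 = (1−0.207)·S14·0.456.
S14 = 272.02/(0.456×0.793) = 752.25 kg/h.
Recycle S10 = 0.207×752.25 = 155.72 kg/h.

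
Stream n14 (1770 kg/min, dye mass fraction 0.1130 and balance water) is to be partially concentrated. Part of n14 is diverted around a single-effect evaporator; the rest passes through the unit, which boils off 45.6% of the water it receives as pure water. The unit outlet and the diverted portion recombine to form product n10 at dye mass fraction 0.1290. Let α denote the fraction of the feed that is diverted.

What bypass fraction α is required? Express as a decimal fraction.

0.693

All 1770×0.113 = 200.01 kg/min of dye reaches n10, so n10 = 200.01/0.129 = 1550.5 kg/min and vapour = 219.53 kg/min.
The evaporator receives (1−α)·1770 of feed at 0.887 water and removes 0.456 of that water:
0.456×0.887×(1−α)×1770 = 219.53
(1−α) = 219.53/715.92 = 0.3066;  α = 0.6934.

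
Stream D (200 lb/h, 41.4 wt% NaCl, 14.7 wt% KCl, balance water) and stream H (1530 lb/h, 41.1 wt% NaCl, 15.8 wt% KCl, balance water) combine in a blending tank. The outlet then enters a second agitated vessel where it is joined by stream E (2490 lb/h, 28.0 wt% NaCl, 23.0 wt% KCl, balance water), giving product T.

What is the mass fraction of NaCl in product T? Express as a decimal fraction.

Overall, product flow = 4220 lb/h.
NaCl in = 200×0.414 + 1530×0.411 + 2490×0.280 = 1408.8 lb/h.
NaCl fraction in T = 0.334.

0.334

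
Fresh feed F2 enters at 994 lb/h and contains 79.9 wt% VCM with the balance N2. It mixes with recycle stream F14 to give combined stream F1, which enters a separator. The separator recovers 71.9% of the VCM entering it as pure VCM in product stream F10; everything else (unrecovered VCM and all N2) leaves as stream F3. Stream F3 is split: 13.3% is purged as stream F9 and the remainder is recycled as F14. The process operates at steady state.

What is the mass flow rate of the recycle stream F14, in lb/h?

1558 lb/h

N2 enters only via F2 and leaves only via the purge: 994×0.201 = 0.133×(N2 in F3), and the separator passes all N2, so N2 in F1 = N2 in F3 = 1502.2 lb/h.
VCM in F1: m_A = 994×0.799 + (1−0.133)·(1−0.719)·m_A, so m_A = 794.21/0.7564 = 1050 lb/h.
F3 = (1−0.719)×1050 + 1502.2 = 1797.3 lb/h.
Recycle F14 = (1−0.133)×1797.3 = 1558.2 lb/h.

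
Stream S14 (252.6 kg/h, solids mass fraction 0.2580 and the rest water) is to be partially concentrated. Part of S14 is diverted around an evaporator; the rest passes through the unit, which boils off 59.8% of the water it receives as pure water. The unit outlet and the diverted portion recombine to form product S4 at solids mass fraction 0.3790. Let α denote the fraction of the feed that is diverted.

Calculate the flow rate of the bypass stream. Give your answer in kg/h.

70.85 kg/h

All 252.6×0.258 = 65.171 kg/h of solids reaches S4, so S4 = 65.171/0.379 = 171.95 kg/h and vapour = 80.645 kg/h.
The evaporator receives (1−α)·252.6 of feed at 0.742 water and removes 0.598 of that water:
0.598×0.742×(1−α)×252.6 = 80.645
(1−α) = 80.645/112.08 = 0.7195;  α = 0.2805.
Bypass flow = 0.2805×252.6 = 70.85 kg/h.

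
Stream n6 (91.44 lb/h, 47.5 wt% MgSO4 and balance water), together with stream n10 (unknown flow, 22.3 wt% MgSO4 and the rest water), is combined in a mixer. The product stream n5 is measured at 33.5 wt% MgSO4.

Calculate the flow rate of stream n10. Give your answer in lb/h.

114.3 lb/h

Let n10 be the unknown flow. Total out = 91.44 + n10.
MgSO4 balance: 43.434 + 0.223·n10 = 0.335·(91.44 + n10)
(0.223 − 0.335)·n10 = 0.335×91.44 − 43.434 = -12.802
n10 = -12.802 / -0.112 = 114.3 lb/h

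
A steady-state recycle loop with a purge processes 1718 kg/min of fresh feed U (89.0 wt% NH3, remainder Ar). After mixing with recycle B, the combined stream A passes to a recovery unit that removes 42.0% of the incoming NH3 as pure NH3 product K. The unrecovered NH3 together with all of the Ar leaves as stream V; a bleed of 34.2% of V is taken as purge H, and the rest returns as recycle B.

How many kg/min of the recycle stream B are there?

1307 kg/min

Ar enters only via U and leaves only via the purge: 1718×0.110 = 0.342×(Ar in V), and the recovery unit passes all Ar, so Ar in A = Ar in V = 552.57 kg/min.
NH3 in A: m_A = 1718×0.890 + (1−0.342)·(1−0.420)·m_A, so m_A = 1529/0.6184 = 2472.7 kg/min.
V = (1−0.420)×2472.7 + 552.57 = 1986.7 kg/min.
Recycle B = (1−0.342)×1986.7 = 1307.3 kg/min.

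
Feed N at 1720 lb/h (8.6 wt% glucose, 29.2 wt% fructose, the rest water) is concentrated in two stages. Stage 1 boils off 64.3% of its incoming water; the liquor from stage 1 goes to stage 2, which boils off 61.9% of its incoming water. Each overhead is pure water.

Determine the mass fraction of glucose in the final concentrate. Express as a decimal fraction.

water in feed = 1720×0.622 = 1069.8 lb/h.
After stage 1: water left = (1−0.643)×1069.8 = 381.93; stream total = 1032.1 lb/h.
After stage 2: water left = (1−0.619)×381.93 = 145.52; final concentrate = 795.68 lb/h.
glucose fraction = 147.92/795.68 = 0.1859.

0.1859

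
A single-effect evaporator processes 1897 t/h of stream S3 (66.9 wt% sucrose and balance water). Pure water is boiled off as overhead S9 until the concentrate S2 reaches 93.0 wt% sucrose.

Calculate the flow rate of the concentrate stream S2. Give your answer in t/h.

1365 t/h

sucrose is conserved: 1897×0.669 = 1269.1 t/h all reports to the concentrate.
Concentrate = 1269.1/(target fraction) = 1364.6 t/h.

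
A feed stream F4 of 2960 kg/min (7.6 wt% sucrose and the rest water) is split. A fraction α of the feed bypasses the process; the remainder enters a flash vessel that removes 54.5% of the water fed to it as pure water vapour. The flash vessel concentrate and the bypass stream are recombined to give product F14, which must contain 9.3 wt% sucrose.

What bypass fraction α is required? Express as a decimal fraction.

All 2960×0.076 = 224.96 kg/min of sucrose reaches F14, so F14 = 224.96/0.093 = 2418.9 kg/min and vapour = 541.08 kg/min.
The evaporator receives (1−α)·2960 of feed at 0.924 water and removes 0.545 of that water:
0.545×0.924×(1−α)×2960 = 541.08
(1−α) = 541.08/1490.6 = 0.3630;  α = 0.6370.

0.637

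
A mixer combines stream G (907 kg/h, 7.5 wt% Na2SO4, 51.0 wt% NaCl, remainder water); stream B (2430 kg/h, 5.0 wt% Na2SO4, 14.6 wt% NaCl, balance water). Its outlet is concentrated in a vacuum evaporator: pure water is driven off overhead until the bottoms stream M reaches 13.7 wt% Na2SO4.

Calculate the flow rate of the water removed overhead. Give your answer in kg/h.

Na2SO4 entering = 907×0.075 + 2430×0.050 = 189.52 kg/h.
All Na2SO4 reports to M, so M = 189.52/0.137 = 1383.4 kg/h.
Total feed = 3337 kg/h; overhead = 3337 − 1383.4 = 1953.6 kg/h.

1954 kg/h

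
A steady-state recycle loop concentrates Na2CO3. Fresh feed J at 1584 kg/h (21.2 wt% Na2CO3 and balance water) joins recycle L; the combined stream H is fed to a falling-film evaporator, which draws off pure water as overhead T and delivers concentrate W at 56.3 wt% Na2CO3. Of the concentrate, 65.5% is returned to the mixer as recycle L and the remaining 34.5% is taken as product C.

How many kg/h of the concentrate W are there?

1729 kg/h

Overall Na2CO3 balance (none leaves overhead): Na2CO3 in fresh feed = Na2CO3 in product, i.e. 1584×0.212 = (1−0.655)·W·0.563.
W = 335.81/(0.563×0.345) = 1728.9 kg/h.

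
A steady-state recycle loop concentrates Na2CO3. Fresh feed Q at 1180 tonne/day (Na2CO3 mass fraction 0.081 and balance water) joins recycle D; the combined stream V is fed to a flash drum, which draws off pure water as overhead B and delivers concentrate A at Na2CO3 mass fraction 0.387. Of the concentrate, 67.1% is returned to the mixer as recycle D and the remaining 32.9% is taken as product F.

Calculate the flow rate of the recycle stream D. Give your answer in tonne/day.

503.7 tonne/day

Overall Na2CO3 balance (none leaves overhead): Na2CO3 in fresh feed = Na2CO3 in product, i.e. 1180×0.081 = (1−0.671)·A·0.387.
A = 95.58/(0.387×0.329) = 750.69 tonne/day.
Recycle D = 0.671×750.69 = 503.71 tonne/day.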